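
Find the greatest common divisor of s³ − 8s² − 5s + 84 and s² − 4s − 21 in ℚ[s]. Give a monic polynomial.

s² − 4s − 21

Repeated division with remainder:
  s³ − 8s² − 5s + 84 = (s − 4)(s² − 4s − 21) + (0)
The last nonzero remainder s² − 4s − 21 is already monic.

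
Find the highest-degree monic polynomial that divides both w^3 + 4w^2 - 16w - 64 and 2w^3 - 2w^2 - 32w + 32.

Euclidean algorithm in ℚ[w]:
  w^3 + 4w^2 - 16w - 64 = (1/2)(2w^3 - 2w^2 - 32w + 32) + (5w^2 - 80)
  2w^3 - 2w^2 - 32w + 32 = ((2/5)w - 2/5)(5w^2 - 80) + (0)
Last nonzero remainder: 5w^2 - 80. Dividing through by 5 gives the monic gcd w^2 - 16.

w^2 - 16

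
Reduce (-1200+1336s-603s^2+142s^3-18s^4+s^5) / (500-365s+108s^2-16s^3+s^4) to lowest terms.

(12-7s+s^2)/(-5+s)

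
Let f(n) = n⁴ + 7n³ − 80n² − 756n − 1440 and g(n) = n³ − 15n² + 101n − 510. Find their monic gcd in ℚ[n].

By polynomial division,
  n⁴ + 7n³ − 80n² − 756n − 1440 = (n + 22)(n³ − 15n² + 101n − 510) + (149n² − 2468n + 9780)
  n³ − 15n² + 101n − 510 = ((1/149)n + 233/22201)(149n² − 2468n + 9780) + ((1360125/22201)n − 13601250/22201)
  149n² − 2468n + 9780 = ((3307949/1360125)n − 7237526/453375)((1360125/22201)n − 13601250/22201) + (0)
Last nonzero remainder: (1360125/22201)n − 13601250/22201. Dividing through by 1360125/22201 gives the monic gcd n − 10.

n − 10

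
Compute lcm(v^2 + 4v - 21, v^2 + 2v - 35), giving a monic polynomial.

Repeated division with remainder:
  v^2 + 4v - 21 = (v^2 + 2v - 35) + (2v + 14)
  v^2 + 2v - 35 = ((1/2)v - 5/2)(2v + 14) + (0)
Last nonzero remainder: 2v + 14. Dividing through by 2 gives the monic gcd v + 7.
Then lcm(f, g) = f·g / gcd(f, g); expanding and making the result monic gives the answer.

v^3 - v^2 - 41v + 105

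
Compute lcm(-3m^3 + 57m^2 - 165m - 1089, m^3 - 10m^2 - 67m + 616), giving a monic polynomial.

Euclidean algorithm in ℚ[m]:
  -3m^3 + 57m^2 - 165m - 1089 = (-3)(m^3 - 10m^2 - 67m + 616) + (27m^2 - 366m + 759)
  m^3 - 10m^2 - 67m + 616 = ((1/27)m + 32/243)(27m^2 - 366m + 759) + (-(3800/81)m + 41800/81)
  27m^2 - 366m + 759 = (-(2187/3800)m + 5589/3800)(-(3800/81)m + 41800/81) + (0)
Last nonzero remainder: -(3800/81)m + 41800/81. Dividing through by -3800/81 gives the monic gcd m - 11.
Then lcm(f, g) = f·g / gcd(f, g); expanding and making the result monic gives the answer.

m^5 - 18m^4 - 20m^3 + 1482m^2 - 2717m - 20328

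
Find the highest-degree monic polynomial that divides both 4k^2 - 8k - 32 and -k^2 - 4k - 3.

1

Euclidean algorithm in ℚ[k]:
  4k^2 - 8k - 32 = (-4)(-k^2 - 4k - 3) + (-24k - 44)
  -k^2 - 4k - 3 = ((1/24)k + 13/144)(-24k - 44) + (35/36)
  -24k - 44 = (-(864/35)k - 1584/35)(35/36) + (0)
The last nonzero remainder is the constant 35/36, so the polynomials are coprime and gcd = 1.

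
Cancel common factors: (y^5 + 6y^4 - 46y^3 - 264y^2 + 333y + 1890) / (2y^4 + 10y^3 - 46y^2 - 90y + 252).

Repeated division with remainder:
  y^5 + 6y^4 - 46y^3 - 264y^2 + 333y + 1890 = ((1/2)y + 1/2)(2y^4 + 10y^3 - 46y^2 - 90y + 252) + (-28y^3 - 196y^2 + 252y + 1764)
  2y^4 + 10y^3 - 46y^2 - 90y + 252 = (-(1/14)y + 1/7)(-28y^3 - 196y^2 + 252y + 1764) + (0)
Last nonzero remainder: -28y^3 - 196y^2 + 252y + 1764. Dividing through by -28 gives the monic gcd y^3 + 7y^2 - 9y - 63.
Cancel y^3 + 7y^2 - 9y - 63 from numerator and denominator to get the reduced form.

(y^2 - y - 30)/(2y - 4)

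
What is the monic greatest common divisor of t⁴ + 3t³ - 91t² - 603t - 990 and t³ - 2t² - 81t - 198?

t³ - 2t² - 81t - 198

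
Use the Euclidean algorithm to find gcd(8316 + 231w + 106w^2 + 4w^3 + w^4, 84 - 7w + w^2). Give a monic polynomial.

Apply the Euclidean algorithm:
  w^4 + 4w^3 + 106w^2 + 231w + 8316 = (w^2 + 11w + 99)(w^2 - 7w + 84) + (0)
The last nonzero remainder w^2 - 7w + 84 is already monic.

84 - 7w + w^2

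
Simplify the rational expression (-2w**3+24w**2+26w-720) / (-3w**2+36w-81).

Euclidean algorithm in ℚ[w]:
  -2w**3+24w**2+26w-720 = ((2/3)w)(-3w**2+36w-81) + (80w-720)
  -3w**2+36w-81 = (-(3/80)w+9/80)(80w-720) + (0)
Last nonzero remainder: 80w-720. Dividing through by 80 gives the monic gcd w-9.
Cancel w-9 from numerator and denominator to get the reduced form.

(2w**2-6w-80)/(3w-9)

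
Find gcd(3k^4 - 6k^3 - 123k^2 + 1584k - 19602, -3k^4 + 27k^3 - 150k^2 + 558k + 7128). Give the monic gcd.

Apply the Euclidean algorithm:
  3k^4 - 6k^3 - 123k^2 + 1584k - 19602 = (-1)(-3k^4 + 27k^3 - 150k^2 + 558k + 7128) + (21k^3 - 273k^2 + 2142k - 12474)
  -3k^4 + 27k^3 - 150k^2 + 558k + 7128 = (-(1/7)k - 4/7)(21k^3 - 273k^2 + 2142k - 12474) + (0)
Last nonzero remainder: 21k^3 - 273k^2 + 2142k - 12474. Dividing through by 21 gives the monic gcd k^3 - 13k^2 + 102k - 594.

k^3 - 13k^2 + 102k - 594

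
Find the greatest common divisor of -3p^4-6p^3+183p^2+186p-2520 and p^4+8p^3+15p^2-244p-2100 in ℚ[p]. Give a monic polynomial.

p^2+p-42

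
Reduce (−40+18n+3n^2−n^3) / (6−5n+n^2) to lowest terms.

(20+n−n^2)/(−3+n)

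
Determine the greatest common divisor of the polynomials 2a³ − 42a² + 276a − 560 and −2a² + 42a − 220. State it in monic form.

Repeated division with remainder:
  2a³ − 42a² + 276a − 560 = (−a)(−2a² + 42a − 220) + (56a − 560)
  −2a² + 42a − 220 = (−(1/28)a + 11/28)(56a − 560) + (0)
Last nonzero remainder: 56a − 560. Dividing through by 56 gives the monic gcd a − 10.

a − 10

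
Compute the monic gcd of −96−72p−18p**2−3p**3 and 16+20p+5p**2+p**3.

Apply the Euclidean algorithm:
  −3p**3−18p**2−72p−96 = (−3)(p**3+5p**2+20p+16) + (−3p**2−12p−48)
  p**3+5p**2+20p+16 = (−(1/3)p−1/3)(−3p**2−12p−48) + (0)
Last nonzero remainder: −3p**2−12p−48. Dividing through by −3 gives the monic gcd p**2+4p+16.

16+4p+p**2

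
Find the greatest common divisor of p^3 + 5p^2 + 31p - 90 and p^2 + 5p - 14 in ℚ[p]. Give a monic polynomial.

By polynomial division,
  p^3 + 5p^2 + 31p - 90 = (p)(p^2 + 5p - 14) + (45p - 90)
  p^2 + 5p - 14 = ((1/45)p + 7/45)(45p - 90) + (0)
Last nonzero remainder: 45p - 90. Dividing through by 45 gives the monic gcd p - 2.

p - 2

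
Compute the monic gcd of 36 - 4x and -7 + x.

1

Apply the Euclidean algorithm:
  -4x + 36 = (-4)(x - 7) + (8)
  x - 7 = ((1/8)x - 7/8)(8) + (0)
The last nonzero remainder is the constant 8, so the polynomials are coprime and gcd = 1.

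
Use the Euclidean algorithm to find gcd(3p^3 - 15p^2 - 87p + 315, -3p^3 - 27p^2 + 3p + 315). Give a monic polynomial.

p^2 + 2p - 15

Repeated division with remainder:
  3p^3 - 15p^2 - 87p + 315 = (-1)(-3p^3 - 27p^2 + 3p + 315) + (-42p^2 - 84p + 630)
  -3p^3 - 27p^2 + 3p + 315 = ((1/14)p + 1/2)(-42p^2 - 84p + 630) + (0)
Last nonzero remainder: -42p^2 - 84p + 630. Dividing through by -42 gives the monic gcd p^2 + 2p - 15.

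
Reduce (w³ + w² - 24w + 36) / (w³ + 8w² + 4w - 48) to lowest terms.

(w - 3)/(w + 4)

By polynomial division,
  w³ + w² - 24w + 36 = (w³ + 8w² + 4w - 48) + (-7w² - 28w + 84)
  w³ + 8w² + 4w - 48 = (-(1/7)w - 4/7)(-7w² - 28w + 84) + (0)
Last nonzero remainder: -7w² - 28w + 84. Dividing through by -7 gives the monic gcd w² + 4w - 12.
Cancel w² + 4w - 12 from numerator and denominator to get the reduced form.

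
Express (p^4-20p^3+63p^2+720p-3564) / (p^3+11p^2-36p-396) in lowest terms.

(p^2-20p+99)/(p+11)

Apply the Euclidean algorithm:
  p^4-20p^3+63p^2+720p-3564 = (p-31)(p^3+11p^2-36p-396) + (440p^2-15840)
  p^3+11p^2-36p-396 = ((1/440)p+1/40)(440p^2-15840) + (0)
Last nonzero remainder: 440p^2-15840. Dividing through by 440 gives the monic gcd p^2-36.
Cancel p^2-36 from numerator and denominator to get the reduced form.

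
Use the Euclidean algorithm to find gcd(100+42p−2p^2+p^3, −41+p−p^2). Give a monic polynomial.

Euclidean algorithm in ℚ[p]:
  p^3−2p^2+42p+100 = (−p+1)(−p^2+p−41) + (141)
  −p^2+p−41 = (−(1/141)p^2+(1/141)p−41/141)(141) + (0)
The last nonzero remainder is the constant 141, so the polynomials are coprime and gcd = 1.

1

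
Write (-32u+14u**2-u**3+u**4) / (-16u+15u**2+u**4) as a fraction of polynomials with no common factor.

Euclidean algorithm in ℚ[u]:
  u**4-u**3+14u**2-32u = (u**4+15u**2-16u) + (-u**3-u**2-16u)
  u**4+15u**2-16u = (-u+1)(-u**3-u**2-16u) + (0)
Last nonzero remainder: -u**3-u**2-16u. Dividing through by -1 gives the monic gcd u**3+u**2+16u.
Cancel u**3+u**2+16u from numerator and denominator to get the reduced form.

(-2+u)/(-1+u)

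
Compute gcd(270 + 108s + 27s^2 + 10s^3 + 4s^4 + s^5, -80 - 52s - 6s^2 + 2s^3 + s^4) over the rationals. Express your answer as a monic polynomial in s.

10 + 4s + s^2

By polynomial division,
  s^5 + 4s^4 + 10s^3 + 27s^2 + 108s + 270 = (s + 2)(s^4 + 2s^3 - 6s^2 - 52s - 80) + (12s^3 + 91s^2 + 292s + 430)
  s^4 + 2s^3 - 6s^2 - 52s - 80 = ((1/12)s - 67/144)(12s^3 + 91s^2 + 292s + 430) + ((1729/144)s^2 + (1729/36)s + 8645/72)
  12s^3 + 91s^2 + 292s + 430 = ((1728/1729)s + 6192/1729)((1729/144)s^2 + (1729/36)s + 8645/72) + (0)
Last nonzero remainder: (1729/144)s^2 + (1729/36)s + 8645/72. Dividing through by 1729/144 gives the monic gcd s^2 + 4s + 10.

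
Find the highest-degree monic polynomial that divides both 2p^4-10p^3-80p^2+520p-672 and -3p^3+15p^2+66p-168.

p-2

Apply the Euclidean algorithm:
  2p^4-10p^3-80p^2+520p-672 = (-(2/3)p)(-3p^3+15p^2+66p-168) + (-36p^2+408p-672)
  -3p^3+15p^2+66p-168 = ((1/12)p+19/36)(-36p^2+408p-672) + (-(280/3)p+560/3)
  -36p^2+408p-672 = ((27/70)p-18/5)(-(280/3)p+560/3) + (0)
Last nonzero remainder: -(280/3)p+560/3. Dividing through by -280/3 gives the monic gcd p-2.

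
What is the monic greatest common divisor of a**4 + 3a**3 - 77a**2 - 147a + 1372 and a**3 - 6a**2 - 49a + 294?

a**2 - 49

Repeated division with remainder:
  a**4 + 3a**3 - 77a**2 - 147a + 1372 = (a + 9)(a**3 - 6a**2 - 49a + 294) + (26a**2 - 1274)
  a**3 - 6a**2 - 49a + 294 = ((1/26)a - 3/13)(26a**2 - 1274) + (0)
Last nonzero remainder: 26a**2 - 1274. Dividing through by 26 gives the monic gcd a**2 - 49.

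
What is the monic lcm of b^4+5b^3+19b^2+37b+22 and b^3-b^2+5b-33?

b^5+2b^4+4b^3-20b^2-89b-66

Apply the Euclidean algorithm:
  b^4+5b^3+19b^2+37b+22 = (b+6)(b^3-b^2+5b-33) + (20b^2+40b+220)
  b^3-b^2+5b-33 = ((1/20)b-3/20)(20b^2+40b+220) + (0)
Last nonzero remainder: 20b^2+40b+220. Dividing through by 20 gives the monic gcd b^2+2b+11.
Then lcm(f, g) = f·g / gcd(f, g); expanding and making the result monic gives the answer.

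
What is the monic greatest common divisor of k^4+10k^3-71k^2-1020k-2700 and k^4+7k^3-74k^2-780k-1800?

Apply the Euclidean algorithm:
  k^4+10k^3-71k^2-1020k-2700 = (k^4+7k^3-74k^2-780k-1800) + (3k^3+3k^2-240k-900)
  k^4+7k^3-74k^2-780k-1800 = ((1/3)k+2)(3k^3+3k^2-240k-900) + (0)
Last nonzero remainder: 3k^3+3k^2-240k-900. Dividing through by 3 gives the monic gcd k^3+k^2-80k-300.

k^3+k^2-80k-300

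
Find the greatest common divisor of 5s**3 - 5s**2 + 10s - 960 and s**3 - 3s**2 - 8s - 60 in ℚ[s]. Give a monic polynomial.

Euclidean algorithm in ℚ[s]:
  5s**3 - 5s**2 + 10s - 960 = (5)(s**3 - 3s**2 - 8s - 60) + (10s**2 + 50s - 660)
  s**3 - 3s**2 - 8s - 60 = ((1/10)s - 4/5)(10s**2 + 50s - 660) + (98s - 588)
  10s**2 + 50s - 660 = ((5/49)s + 55/49)(98s - 588) + (0)
Last nonzero remainder: 98s - 588. Dividing through by 98 gives the monic gcd s - 6.

s - 6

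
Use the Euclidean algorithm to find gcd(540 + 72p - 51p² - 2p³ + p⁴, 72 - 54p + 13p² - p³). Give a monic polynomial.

-6 + p

Euclidean algorithm in ℚ[p]:
  p⁴ - 2p³ - 51p² + 72p + 540 = (-p - 11)(-p³ + 13p² - 54p + 72) + (38p² - 450p + 1332)
  -p³ + 13p² - 54p + 72 = (-(1/38)p + 11/361)(38p² - 450p + 1332) + (-(1890/361)p + 11340/361)
  38p² - 450p + 1332 = (-(6859/945)p + 13357/315)(-(1890/361)p + 11340/361) + (0)
Last nonzero remainder: -(1890/361)p + 11340/361. Dividing through by -1890/361 gives the monic gcd p - 6.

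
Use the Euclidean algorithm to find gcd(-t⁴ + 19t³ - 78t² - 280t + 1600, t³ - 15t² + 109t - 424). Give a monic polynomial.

t - 8

Repeated division with remainder:
  -t⁴ + 19t³ - 78t² - 280t + 1600 = (-t + 4)(t³ - 15t² + 109t - 424) + (91t² - 1140t + 3296)
  t³ - 15t² + 109t - 424 = ((1/91)t - 225/8281)(91t² - 1140t + 3296) + ((346193/8281)t - 2769544/8281)
  91t² - 1140t + 3296 = ((753571/346193)t - 3411772/346193)((346193/8281)t - 2769544/8281) + (0)
Last nonzero remainder: (346193/8281)t - 2769544/8281. Dividing through by 346193/8281 gives the monic gcd t - 8.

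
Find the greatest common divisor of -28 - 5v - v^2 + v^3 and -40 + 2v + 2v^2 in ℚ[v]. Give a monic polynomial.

Repeated division with remainder:
  v^3 - v^2 - 5v - 28 = ((1/2)v - 1)(2v^2 + 2v - 40) + (17v - 68)
  2v^2 + 2v - 40 = ((2/17)v + 10/17)(17v - 68) + (0)
Last nonzero remainder: 17v - 68. Dividing through by 17 gives the monic gcd v - 4.

-4 + v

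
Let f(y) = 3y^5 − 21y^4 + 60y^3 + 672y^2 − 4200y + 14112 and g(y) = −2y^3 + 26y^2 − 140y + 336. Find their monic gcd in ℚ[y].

Repeated division with remainder:
  3y^5 − 21y^4 + 60y^3 + 672y^2 − 4200y + 14112 = (−(3/2)y^2 − 9y − 42)(−2y^3 + 26y^2 − 140y + 336) + (1008y^2 − 7056y + 28224)
  −2y^3 + 26y^2 − 140y + 336 = (−(1/504)y + 1/84)(1008y^2 − 7056y + 28224) + (0)
Last nonzero remainder: 1008y^2 − 7056y + 28224. Dividing through by 1008 gives the monic gcd y^2 − 7y + 28.

y^2 − 7y + 28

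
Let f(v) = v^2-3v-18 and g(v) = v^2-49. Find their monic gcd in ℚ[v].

1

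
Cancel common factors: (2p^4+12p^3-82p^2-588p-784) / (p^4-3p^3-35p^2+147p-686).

(2p^2+12p+16)/(p^2-3p+14)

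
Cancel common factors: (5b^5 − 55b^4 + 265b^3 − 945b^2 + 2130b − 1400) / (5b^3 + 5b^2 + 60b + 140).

(b^3 − 10b^2 + 29b − 20)/(b + 2)

Euclidean algorithm in ℚ[b]:
  5b^5 − 55b^4 + 265b^3 − 945b^2 + 2130b − 1400 = (b^2 − 12b + 53)(5b^3 + 5b^2 + 60b + 140) + (−630b^2 + 630b − 8820)
  5b^3 + 5b^2 + 60b + 140 = (−(1/126)b − 1/63)(−630b^2 + 630b − 8820) + (0)
Last nonzero remainder: −630b^2 + 630b − 8820. Dividing through by −630 gives the monic gcd b^2 − b + 14.
Cancel b^2 − b + 14 from numerator and denominator to get the reduced form.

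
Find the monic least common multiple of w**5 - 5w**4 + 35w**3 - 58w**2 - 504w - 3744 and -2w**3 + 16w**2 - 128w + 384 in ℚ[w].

w**6 - 9w**5 + 55w**4 - 198w**3 - 272w**2 - 1728w + 14976

By polynomial division,
  w**5 - 5w**4 + 35w**3 - 58w**2 - 504w - 3744 = (-(1/2)w**2 - (3/2)w + 5/2)(-2w**3 + 16w**2 - 128w + 384) + (-98w**2 + 392w - 4704)
  -2w**3 + 16w**2 - 128w + 384 = ((1/49)w - 4/49)(-98w**2 + 392w - 4704) + (0)
Last nonzero remainder: -98w**2 + 392w - 4704. Dividing through by -98 gives the monic gcd w**2 - 4w + 48.
Then lcm(f, g) = f·g / gcd(f, g); expanding and making the result monic gives the answer.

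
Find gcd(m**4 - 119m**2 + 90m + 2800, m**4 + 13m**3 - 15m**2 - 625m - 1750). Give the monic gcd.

Euclidean algorithm in ℚ[m]:
  m**4 - 119m**2 + 90m + 2800 = (m**4 + 13m**3 - 15m**2 - 625m - 1750) + (-13m**3 - 104m**2 + 715m + 4550)
  m**4 + 13m**3 - 15m**2 - 625m - 1750 = (-(1/13)m - 5/13)(-13m**3 - 104m**2 + 715m + 4550) + (0)
Last nonzero remainder: -13m**3 - 104m**2 + 715m + 4550. Dividing through by -13 gives the monic gcd m**3 + 8m**2 - 55m - 350.

m**3 + 8m**2 - 55m - 350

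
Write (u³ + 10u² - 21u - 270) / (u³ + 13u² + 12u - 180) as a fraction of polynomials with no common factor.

(u² + 4u - 45)/(u² + 7u - 30)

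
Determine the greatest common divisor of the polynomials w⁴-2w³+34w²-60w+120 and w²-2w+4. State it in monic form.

w²-2w+4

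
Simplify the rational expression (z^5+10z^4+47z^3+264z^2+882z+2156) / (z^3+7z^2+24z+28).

By polynomial division,
  z^5+10z^4+47z^3+264z^2+882z+2156 = (z^2+3z+2)(z^3+7z^2+24z+28) + (150z^2+750z+2100)
  z^3+7z^2+24z+28 = ((1/150)z+1/75)(150z^2+750z+2100) + (0)
Last nonzero remainder: 150z^2+750z+2100. Dividing through by 150 gives the monic gcd z^2+5z+14.
Cancel z^2+5z+14 from numerator and denominator to get the reduced form.

(z^3+5z^2+8z+154)/(z+2)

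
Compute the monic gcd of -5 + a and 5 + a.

By polynomial division,
  a - 5 = (a + 5) + (-10)
  a + 5 = (-(1/10)a - 1/2)(-10) + (0)
The last nonzero remainder is the constant -10, so the polynomials are coprime and gcd = 1.

1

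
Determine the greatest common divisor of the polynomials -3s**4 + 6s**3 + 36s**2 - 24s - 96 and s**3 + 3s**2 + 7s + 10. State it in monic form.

s + 2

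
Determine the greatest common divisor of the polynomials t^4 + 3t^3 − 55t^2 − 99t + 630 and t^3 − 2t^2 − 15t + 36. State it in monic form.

Apply the Euclidean algorithm:
  t^4 + 3t^3 − 55t^2 − 99t + 630 = (t + 5)(t^3 − 2t^2 − 15t + 36) + (−30t^2 − 60t + 450)
  t^3 − 2t^2 − 15t + 36 = (−(1/30)t + 2/15)(−30t^2 − 60t + 450) + (8t − 24)
  −30t^2 − 60t + 450 = (−(15/4)t − 75/4)(8t − 24) + (0)
Last nonzero remainder: 8t − 24. Dividing through by 8 gives the monic gcd t − 3.

t − 3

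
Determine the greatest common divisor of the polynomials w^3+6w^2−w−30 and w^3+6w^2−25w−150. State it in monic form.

Apply the Euclidean algorithm:
  w^3+6w^2−w−30 = (w^3+6w^2−25w−150) + (24w+120)
  w^3+6w^2−25w−150 = ((1/24)w^2+(1/24)w−5/4)(24w+120) + (0)
Last nonzero remainder: 24w+120. Dividing through by 24 gives the monic gcd w+5.

w+5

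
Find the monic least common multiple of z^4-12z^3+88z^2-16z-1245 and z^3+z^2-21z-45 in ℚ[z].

z^5-9z^4+52z^3+248z^2-1293z-3735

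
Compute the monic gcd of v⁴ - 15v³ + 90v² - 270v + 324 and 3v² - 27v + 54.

v² - 9v + 18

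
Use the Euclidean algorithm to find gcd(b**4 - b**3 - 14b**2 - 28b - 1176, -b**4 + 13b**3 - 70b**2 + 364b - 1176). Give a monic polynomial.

Repeated division with remainder:
  b**4 - b**3 - 14b**2 - 28b - 1176 = (-1)(-b**4 + 13b**3 - 70b**2 + 364b - 1176) + (12b**3 - 84b**2 + 336b - 2352)
  -b**4 + 13b**3 - 70b**2 + 364b - 1176 = (-(1/12)b + 1/2)(12b**3 - 84b**2 + 336b - 2352) + (0)
Last nonzero remainder: 12b**3 - 84b**2 + 336b - 2352. Dividing through by 12 gives the monic gcd b**3 - 7b**2 + 28b - 196.

b**3 - 7b**2 + 28b - 196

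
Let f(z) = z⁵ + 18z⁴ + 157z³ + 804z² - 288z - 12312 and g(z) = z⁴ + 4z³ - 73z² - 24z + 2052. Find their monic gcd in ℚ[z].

Repeated division with remainder:
  z⁵ + 18z⁴ + 157z³ + 804z² - 288z - 12312 = (z + 14)(z⁴ + 4z³ - 73z² - 24z + 2052) + (174z³ + 1850z² - 2004z - 41040)
  z⁴ + 4z³ - 73z² - 24z + 2052 = ((1/174)z - 577/15138)(174z³ + 1850z² - 2004z - 41040) + ((68362/7569)z² + (341810/2523)z + 410172/841)
  174z³ + 1850z² - 2004z - 41040 = ((658503/34181)z - 151380/1799)((68362/7569)z² + (341810/2523)z + 410172/841) + (0)
Last nonzero remainder: (68362/7569)z² + (341810/2523)z + 410172/841. Dividing through by 68362/7569 gives the monic gcd z² + 15z + 54.

z² + 15z + 54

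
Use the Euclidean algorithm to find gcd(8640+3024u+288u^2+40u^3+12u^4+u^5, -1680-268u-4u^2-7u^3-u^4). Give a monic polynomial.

240+4u+u^3

By polynomial division,
  u^5+12u^4+40u^3+288u^2+3024u+8640 = (-u-5)(-u^4-7u^3-4u^2-268u-1680) + (u^3+4u+240)
  -u^4-7u^3-4u^2-268u-1680 = (-u-7)(u^3+4u+240) + (0)
The last nonzero remainder u^3+4u+240 is already monic.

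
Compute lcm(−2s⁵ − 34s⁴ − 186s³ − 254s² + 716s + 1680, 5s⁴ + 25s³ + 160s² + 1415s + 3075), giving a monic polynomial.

s⁷ + 14s⁶ + 83s⁵ + 545s⁴ + 3074s³ + 5441s² − 12158s − 34440

By polynomial division,
  −2s⁵ − 34s⁴ − 186s³ − 254s² + 716s + 1680 = (−(2/5)s − 24/5)(5s⁴ + 25s³ + 160s² + 1415s + 3075) + (−2s³ + 1080s² + 8738s + 16440)
  5s⁴ + 25s³ + 160s² + 1415s + 3075 = (−(5/2)s − 2725/2)(−2s³ + 1080s² + 8738s + 16440) + (1493505s² + 11948040s + 22402575)
  −2s³ + 1080s² + 8738s + 16440 = (−(2/1493505)s + 1096/1493505)(1493505s² + 11948040s + 22402575) + (0)
Last nonzero remainder: 1493505s² + 11948040s + 22402575. Dividing through by 1493505 gives the monic gcd s² + 8s + 15.
Then lcm(f, g) = f·g / gcd(f, g); expanding and making the result monic gives the answer.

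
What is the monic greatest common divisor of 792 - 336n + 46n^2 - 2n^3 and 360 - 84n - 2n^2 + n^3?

36 - 12n + n^2

Apply the Euclidean algorithm:
  -2n^3 + 46n^2 - 336n + 792 = (-2)(n^3 - 2n^2 - 84n + 360) + (42n^2 - 504n + 1512)
  n^3 - 2n^2 - 84n + 360 = ((1/42)n + 5/21)(42n^2 - 504n + 1512) + (0)
Last nonzero remainder: 42n^2 - 504n + 1512. Dividing through by 42 gives the monic gcd n^2 - 12n + 36.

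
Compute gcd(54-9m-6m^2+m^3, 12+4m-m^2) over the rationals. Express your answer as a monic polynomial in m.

-6+m

Apply the Euclidean algorithm:
  m^3-6m^2-9m+54 = (-m+2)(-m^2+4m+12) + (-5m+30)
  -m^2+4m+12 = ((1/5)m+2/5)(-5m+30) + (0)
Last nonzero remainder: -5m+30. Dividing through by -5 gives the monic gcd m-6.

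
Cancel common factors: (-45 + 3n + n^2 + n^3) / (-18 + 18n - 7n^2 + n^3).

(15 + 4n + n^2)/(6 - 4n + n^2)

Euclidean algorithm in ℚ[n]:
  n^3 + n^2 + 3n - 45 = (n^3 - 7n^2 + 18n - 18) + (8n^2 - 15n - 27)
  n^3 - 7n^2 + 18n - 18 = ((1/8)n - 41/64)(8n^2 - 15n - 27) + ((753/64)n - 2259/64)
  8n^2 - 15n - 27 = ((512/753)n + 192/251)((753/64)n - 2259/64) + (0)
Last nonzero remainder: (753/64)n - 2259/64. Dividing through by 753/64 gives the monic gcd n - 3.
Cancel n - 3 from numerator and denominator to get the reduced form.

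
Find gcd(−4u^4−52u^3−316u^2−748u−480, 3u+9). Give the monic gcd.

Repeated division with remainder:
  −4u^4−52u^3−316u^2−748u−480 = (−(4/3)u^3−(40/3)u^2−(196/3)u−160/3)(3u+9) + (0)
Last nonzero remainder: 3u+9. Dividing through by 3 gives the monic gcd u+3.

u+3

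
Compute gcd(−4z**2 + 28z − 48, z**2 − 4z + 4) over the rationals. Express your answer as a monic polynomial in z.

1

Euclidean algorithm in ℚ[z]:
  −4z**2 + 28z − 48 = (−4)(z**2 − 4z + 4) + (12z − 32)
  z**2 − 4z + 4 = ((1/12)z − 1/9)(12z − 32) + (4/9)
  12z − 32 = (27z − 72)(4/9) + (0)
The last nonzero remainder is the constant 4/9, so the polynomials are coprime and gcd = 1.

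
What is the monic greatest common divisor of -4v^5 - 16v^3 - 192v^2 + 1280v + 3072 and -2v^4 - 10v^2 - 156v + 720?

Apply the Euclidean algorithm:
  -4v^5 - 16v^3 - 192v^2 + 1280v + 3072 = (2v)(-2v^4 - 10v^2 - 156v + 720) + (4v^3 + 120v^2 - 160v + 3072)
  -2v^4 - 10v^2 - 156v + 720 = (-(1/2)v + 15)(4v^3 + 120v^2 - 160v + 3072) + (-1890v^2 + 3780v - 45360)
  4v^3 + 120v^2 - 160v + 3072 = (-(2/945)v - 64/945)(-1890v^2 + 3780v - 45360) + (0)
Last nonzero remainder: -1890v^2 + 3780v - 45360. Dividing through by -1890 gives the monic gcd v^2 - 2v + 24.

v^2 - 2v + 24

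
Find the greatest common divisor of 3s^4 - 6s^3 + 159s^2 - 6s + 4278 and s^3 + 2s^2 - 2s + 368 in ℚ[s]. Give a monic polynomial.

By polynomial division,
  3s^4 - 6s^3 + 159s^2 - 6s + 4278 = (3s - 12)(s^3 + 2s^2 - 2s + 368) + (189s^2 - 1134s + 8694)
  s^3 + 2s^2 - 2s + 368 = ((1/189)s + 8/189)(189s^2 - 1134s + 8694) + (0)
Last nonzero remainder: 189s^2 - 1134s + 8694. Dividing through by 189 gives the monic gcd s^2 - 6s + 46.

s^2 - 6s + 46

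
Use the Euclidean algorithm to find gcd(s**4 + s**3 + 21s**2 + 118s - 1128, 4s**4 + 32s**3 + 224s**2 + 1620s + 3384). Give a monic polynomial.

s**3 + 5s**2 + 41s + 282

By polynomial division,
  s**4 + s**3 + 21s**2 + 118s - 1128 = (1/4)(4s**4 + 32s**3 + 224s**2 + 1620s + 3384) + (-7s**3 - 35s**2 - 287s - 1974)
  4s**4 + 32s**3 + 224s**2 + 1620s + 3384 = (-(4/7)s - 12/7)(-7s**3 - 35s**2 - 287s - 1974) + (0)
Last nonzero remainder: -7s**3 - 35s**2 - 287s - 1974. Dividing through by -7 gives the monic gcd s**3 + 5s**2 + 41s + 282.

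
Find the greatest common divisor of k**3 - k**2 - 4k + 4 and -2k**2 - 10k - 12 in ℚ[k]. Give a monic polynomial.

k + 2

Euclidean algorithm in ℚ[k]:
  k**3 - k**2 - 4k + 4 = (-(1/2)k + 3)(-2k**2 - 10k - 12) + (20k + 40)
  -2k**2 - 10k - 12 = (-(1/10)k - 3/10)(20k + 40) + (0)
Last nonzero remainder: 20k + 40. Dividing through by 20 gives the monic gcd k + 2.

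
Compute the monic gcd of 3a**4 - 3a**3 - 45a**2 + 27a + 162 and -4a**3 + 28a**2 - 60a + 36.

a**2 - 6a + 9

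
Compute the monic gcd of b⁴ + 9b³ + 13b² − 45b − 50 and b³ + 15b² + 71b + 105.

b + 5

Euclidean algorithm in ℚ[b]:
  b⁴ + 9b³ + 13b² − 45b − 50 = (b − 6)(b³ + 15b² + 71b + 105) + (32b² + 276b + 580)
  b³ + 15b² + 71b + 105 = ((1/32)b + 51/256)(32b² + 276b + 580) + (−(135/64)b − 675/64)
  32b² + 276b + 580 = (−(2048/135)b − 7424/135)(−(135/64)b − 675/64) + (0)
Last nonzero remainder: −(135/64)b − 675/64. Dividing through by −135/64 gives the monic gcd b + 5.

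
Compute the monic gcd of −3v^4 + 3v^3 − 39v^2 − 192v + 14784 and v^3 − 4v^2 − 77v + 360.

v − 8

By polynomial division,
  −3v^4 + 3v^3 − 39v^2 − 192v + 14784 = (−3v − 9)(v^3 − 4v^2 − 77v + 360) + (−306v^2 + 195v + 18024)
  v^3 − 4v^2 − 77v + 360 = (−(1/306)v + 343/31212)(−306v^2 + 195v + 18024) + (−(210587/10404)v + 421174/2601)
  −306v^2 + 195v + 18024 = ((3183624/210587)v + 23440212/210587)(−(210587/10404)v + 421174/2601) + (0)
Last nonzero remainder: −(210587/10404)v + 421174/2601. Dividing through by −210587/10404 gives the monic gcd v − 8.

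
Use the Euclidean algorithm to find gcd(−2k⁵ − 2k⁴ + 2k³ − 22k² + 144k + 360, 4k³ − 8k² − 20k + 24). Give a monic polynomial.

Apply the Euclidean algorithm:
  −2k⁵ − 2k⁴ + 2k³ − 22k² + 144k + 360 = (−(1/2)k² − (3/2)k − 5)(4k³ − 8k² − 20k + 24) + (−80k² + 80k + 480)
  4k³ − 8k² − 20k + 24 = (−(1/20)k + 1/20)(−80k² + 80k + 480) + (0)
Last nonzero remainder: −80k² + 80k + 480. Dividing through by −80 gives the monic gcd k² − k − 6.

k² − k − 6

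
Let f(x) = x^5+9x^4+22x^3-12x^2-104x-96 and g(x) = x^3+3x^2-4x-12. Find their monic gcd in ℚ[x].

x^3+3x^2-4x-12

By polynomial division,
  x^5+9x^4+22x^3-12x^2-104x-96 = (x^2+6x+8)(x^3+3x^2-4x-12) + (0)
The last nonzero remainder x^3+3x^2-4x-12 is already monic.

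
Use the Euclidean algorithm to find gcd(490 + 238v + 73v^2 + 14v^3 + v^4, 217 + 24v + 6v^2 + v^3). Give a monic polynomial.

Euclidean algorithm in ℚ[v]:
  v^4 + 14v^3 + 73v^2 + 238v + 490 = (v + 8)(v^3 + 6v^2 + 24v + 217) + (v^2 - 171v - 1246)
  v^3 + 6v^2 + 24v + 217 = (v + 177)(v^2 - 171v - 1246) + (31537v + 220759)
  v^2 - 171v - 1246 = ((1/31537)v - 178/31537)(31537v + 220759) + (0)
Last nonzero remainder: 31537v + 220759. Dividing through by 31537 gives the monic gcd v + 7.

7 + v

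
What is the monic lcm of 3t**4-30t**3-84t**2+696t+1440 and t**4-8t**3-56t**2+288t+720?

t**5-4t**4-88t**3+64t**2+1872t+2880

By polynomial division,
  3t**4-30t**3-84t**2+696t+1440 = (3)(t**4-8t**3-56t**2+288t+720) + (-6t**3+84t**2-168t-720)
  t**4-8t**3-56t**2+288t+720 = (-(1/6)t-1)(-6t**3+84t**2-168t-720) + (0)
Last nonzero remainder: -6t**3+84t**2-168t-720. Dividing through by -6 gives the monic gcd t**3-14t**2+28t+120.
Then lcm(f, g) = f·g / gcd(f, g); expanding and making the result monic gives the answer.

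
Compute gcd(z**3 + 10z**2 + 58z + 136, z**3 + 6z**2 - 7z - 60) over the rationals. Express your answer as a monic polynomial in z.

Euclidean algorithm in ℚ[z]:
  z**3 + 10z**2 + 58z + 136 = (z**3 + 6z**2 - 7z - 60) + (4z**2 + 65z + 196)
  z**3 + 6z**2 - 7z - 60 = ((1/4)z - 41/16)(4z**2 + 65z + 196) + ((1769/16)z + 1769/4)
  4z**2 + 65z + 196 = ((64/1769)z + 784/1769)((1769/16)z + 1769/4) + (0)
Last nonzero remainder: (1769/16)z + 1769/4. Dividing through by 1769/16 gives the monic gcd z + 4.

z + 4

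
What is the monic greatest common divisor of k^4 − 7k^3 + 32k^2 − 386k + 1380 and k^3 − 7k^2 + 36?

k − 6

By polynomial division,
  k^4 − 7k^3 + 32k^2 − 386k + 1380 = (k)(k^3 − 7k^2 + 36) + (32k^2 − 422k + 1380)
  k^3 − 7k^2 + 36 = ((1/32)k + 99/512)(32k^2 − 422k + 1380) + ((9849/256)k − 29547/128)
  32k^2 − 422k + 1380 = ((8192/9849)k − 58880/9849)((9849/256)k − 29547/128) + (0)
Last nonzero remainder: (9849/256)k − 29547/128. Dividing through by 9849/256 gives the monic gcd k − 6.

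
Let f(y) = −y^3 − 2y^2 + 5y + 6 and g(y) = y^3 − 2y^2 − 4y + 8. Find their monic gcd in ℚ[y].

Euclidean algorithm in ℚ[y]:
  −y^3 − 2y^2 + 5y + 6 = (−1)(y^3 − 2y^2 − 4y + 8) + (−4y^2 + y + 14)
  y^3 − 2y^2 − 4y + 8 = (−(1/4)y + 7/16)(−4y^2 + y + 14) + (−(15/16)y + 15/8)
  −4y^2 + y + 14 = ((64/15)y + 112/15)(−(15/16)y + 15/8) + (0)
Last nonzero remainder: −(15/16)y + 15/8. Dividing through by −15/16 gives the monic gcd y − 2.

y − 2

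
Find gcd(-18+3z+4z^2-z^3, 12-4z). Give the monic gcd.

Euclidean algorithm in ℚ[z]:
  -z^3+4z^2+3z-18 = ((1/4)z^2-(1/4)z-3/2)(-4z+12) + (0)
Last nonzero remainder: -4z+12. Dividing through by -4 gives the monic gcd z-3.

-3+z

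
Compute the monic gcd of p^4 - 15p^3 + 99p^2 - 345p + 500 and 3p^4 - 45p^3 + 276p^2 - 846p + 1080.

p^2 - 9p + 20

Repeated division with remainder:
  p^4 - 15p^3 + 99p^2 - 345p + 500 = (1/3)(3p^4 - 45p^3 + 276p^2 - 846p + 1080) + (7p^2 - 63p + 140)
  3p^4 - 45p^3 + 276p^2 - 846p + 1080 = ((3/7)p^2 - (18/7)p + 54/7)(7p^2 - 63p + 140) + (0)
Last nonzero remainder: 7p^2 - 63p + 140. Dividing through by 7 gives the monic gcd p^2 - 9p + 20.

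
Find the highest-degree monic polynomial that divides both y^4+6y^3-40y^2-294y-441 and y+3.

Euclidean algorithm in ℚ[y]:
  y^4+6y^3-40y^2-294y-441 = (y^3+3y^2-49y-147)(y+3) + (0)
The last nonzero remainder y+3 is already monic.

y+3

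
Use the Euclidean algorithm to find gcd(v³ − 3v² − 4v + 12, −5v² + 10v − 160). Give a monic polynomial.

1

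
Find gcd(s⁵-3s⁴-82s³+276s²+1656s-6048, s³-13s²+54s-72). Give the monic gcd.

s²-10s+24

Euclidean algorithm in ℚ[s]:
  s⁵-3s⁴-82s³+276s²+1656s-6048 = (s²+10s-6)(s³-13s²+54s-72) + (-270s²+2700s-6480)
  s³-13s²+54s-72 = (-(1/270)s+1/90)(-270s²+2700s-6480) + (0)
Last nonzero remainder: -270s²+2700s-6480. Dividing through by -270 gives the monic gcd s²-10s+24.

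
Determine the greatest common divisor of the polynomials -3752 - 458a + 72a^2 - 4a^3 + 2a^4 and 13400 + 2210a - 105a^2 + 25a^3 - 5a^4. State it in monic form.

By polynomial division,
  2a^4 - 4a^3 + 72a^2 - 458a - 3752 = (-2/5)(-5a^4 + 25a^3 - 105a^2 + 2210a + 13400) + (6a^3 + 30a^2 + 426a + 1608)
  -5a^4 + 25a^3 - 105a^2 + 2210a + 13400 = (-(5/6)a + 25/3)(6a^3 + 30a^2 + 426a + 1608) + (0)
Last nonzero remainder: 6a^3 + 30a^2 + 426a + 1608. Dividing through by 6 gives the monic gcd a^3 + 5a^2 + 71a + 268.

268 + 71a + 5a^2 + a^3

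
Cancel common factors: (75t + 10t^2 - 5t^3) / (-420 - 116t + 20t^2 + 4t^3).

(-5t)/(28 + 4t)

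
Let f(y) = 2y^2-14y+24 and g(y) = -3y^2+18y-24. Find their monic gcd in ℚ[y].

By polynomial division,
  2y^2-14y+24 = (-2/3)(-3y^2+18y-24) + (-2y+8)
  -3y^2+18y-24 = ((3/2)y-3)(-2y+8) + (0)
Last nonzero remainder: -2y+8. Dividing through by -2 gives the monic gcd y-4.

y-4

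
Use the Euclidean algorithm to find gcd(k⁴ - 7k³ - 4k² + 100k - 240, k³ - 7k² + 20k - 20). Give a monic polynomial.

k² - 5k + 10

Apply the Euclidean algorithm:
  k⁴ - 7k³ - 4k² + 100k - 240 = (k)(k³ - 7k² + 20k - 20) + (-24k² + 120k - 240)
  k³ - 7k² + 20k - 20 = (-(1/24)k + 1/12)(-24k² + 120k - 240) + (0)
Last nonzero remainder: -24k² + 120k - 240. Dividing through by -24 gives the monic gcd k² - 5k + 10.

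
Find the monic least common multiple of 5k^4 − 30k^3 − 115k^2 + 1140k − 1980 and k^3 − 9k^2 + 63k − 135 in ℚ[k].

k^6 − 12k^5 + 58k^4 + 96k^3 − 2799k^2 + 12636k − 17820

Repeated division with remainder:
  5k^4 − 30k^3 − 115k^2 + 1140k − 1980 = (5k + 15)(k^3 − 9k^2 + 63k − 135) + (−295k^2 + 870k + 45)
  k^3 − 9k^2 + 63k − 135 = (−(1/295)k + 357/17405)(−295k^2 + 870k + 45) + ((157716/3481)k − 473148/3481)
  −295k^2 + 870k + 45 = (−(1026895/157716)k − 17405/52572)((157716/3481)k − 473148/3481) + (0)
Last nonzero remainder: (157716/3481)k − 473148/3481. Dividing through by 157716/3481 gives the monic gcd k − 3.
Then lcm(f, g) = f·g / gcd(f, g); expanding and making the result monic gives the answer.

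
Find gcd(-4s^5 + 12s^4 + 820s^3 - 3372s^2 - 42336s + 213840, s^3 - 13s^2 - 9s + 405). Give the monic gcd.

By polynomial division,
  -4s^5 + 12s^4 + 820s^3 - 3372s^2 - 42336s + 213840 = (-4s^2 - 40s + 264)(s^3 - 13s^2 - 9s + 405) + (1320s^2 - 23760s + 106920)
  s^3 - 13s^2 - 9s + 405 = ((1/1320)s + 1/264)(1320s^2 - 23760s + 106920) + (0)
Last nonzero remainder: 1320s^2 - 23760s + 106920. Dividing through by 1320 gives the monic gcd s^2 - 18s + 81.

s^2 - 18s + 81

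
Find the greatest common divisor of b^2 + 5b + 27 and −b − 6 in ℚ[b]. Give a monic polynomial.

1

Euclidean algorithm in ℚ[b]:
  b^2 + 5b + 27 = (−b + 1)(−b − 6) + (33)
  −b − 6 = (−(1/33)b − 2/11)(33) + (0)
The last nonzero remainder is the constant 33, so the polynomials are coprime and gcd = 1.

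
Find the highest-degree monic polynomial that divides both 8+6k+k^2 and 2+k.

2+k

By polynomial division,
  k^2+6k+8 = (k+4)(k+2) + (0)
The last nonzero remainder k+2 is already monic.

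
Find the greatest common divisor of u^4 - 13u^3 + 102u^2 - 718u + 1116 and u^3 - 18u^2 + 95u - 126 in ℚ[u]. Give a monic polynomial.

Apply the Euclidean algorithm:
  u^4 - 13u^3 + 102u^2 - 718u + 1116 = (u + 5)(u^3 - 18u^2 + 95u - 126) + (97u^2 - 1067u + 1746)
  u^3 - 18u^2 + 95u - 126 = ((1/97)u - 7/97)(97u^2 - 1067u + 1746) + (0)
Last nonzero remainder: 97u^2 - 1067u + 1746. Dividing through by 97 gives the monic gcd u^2 - 11u + 18.

u^2 - 11u + 18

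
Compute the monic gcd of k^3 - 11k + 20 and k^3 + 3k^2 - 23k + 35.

By polynomial division,
  k^3 - 11k + 20 = (k^3 + 3k^2 - 23k + 35) + (-3k^2 + 12k - 15)
  k^3 + 3k^2 - 23k + 35 = (-(1/3)k - 7/3)(-3k^2 + 12k - 15) + (0)
Last nonzero remainder: -3k^2 + 12k - 15. Dividing through by -3 gives the monic gcd k^2 - 4k + 5.

k^2 - 4k + 5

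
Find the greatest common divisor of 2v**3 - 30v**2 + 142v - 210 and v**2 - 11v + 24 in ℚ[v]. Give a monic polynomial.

Apply the Euclidean algorithm:
  2v**3 - 30v**2 + 142v - 210 = (2v - 8)(v**2 - 11v + 24) + (6v - 18)
  v**2 - 11v + 24 = ((1/6)v - 4/3)(6v - 18) + (0)
Last nonzero remainder: 6v - 18. Dividing through by 6 gives the monic gcd v - 3.

v - 3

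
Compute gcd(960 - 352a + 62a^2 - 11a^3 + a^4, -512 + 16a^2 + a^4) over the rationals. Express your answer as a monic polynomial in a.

Repeated division with remainder:
  a^4 - 11a^3 + 62a^2 - 352a + 960 = (a^4 + 16a^2 - 512) + (-11a^3 + 46a^2 - 352a + 1472)
  a^4 + 16a^2 - 512 = (-(1/11)a - 46/121)(-11a^3 + 46a^2 - 352a + 1472) + ((180/121)a^2 + 5760/121)
  -11a^3 + 46a^2 - 352a + 1472 = (-(1331/180)a + 2783/90)((180/121)a^2 + 5760/121) + (0)
Last nonzero remainder: (180/121)a^2 + 5760/121. Dividing through by 180/121 gives the monic gcd a^2 + 32.

32 + a^2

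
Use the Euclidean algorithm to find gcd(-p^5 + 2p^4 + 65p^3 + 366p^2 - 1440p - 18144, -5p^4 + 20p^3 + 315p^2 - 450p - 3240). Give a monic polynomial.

p^2 - 3p - 54

Euclidean algorithm in ℚ[p]:
  -p^5 + 2p^4 + 65p^3 + 366p^2 - 1440p - 18144 = ((1/5)p + 2/5)(-5p^4 + 20p^3 + 315p^2 - 450p - 3240) + (-6p^3 + 330p^2 - 612p - 16848)
  -5p^4 + 20p^3 + 315p^2 - 450p - 3240 = ((5/6)p + 85/2)(-6p^3 + 330p^2 - 612p - 16848) + (-13200p^2 + 39600p + 712800)
  -6p^3 + 330p^2 - 612p - 16848 = ((1/2200)p - 13/550)(-13200p^2 + 39600p + 712800) + (0)
Last nonzero remainder: -13200p^2 + 39600p + 712800. Dividing through by -13200 gives the monic gcd p^2 - 3p - 54.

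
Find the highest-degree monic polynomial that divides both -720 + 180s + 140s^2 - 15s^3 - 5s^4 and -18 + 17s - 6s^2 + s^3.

Euclidean algorithm in ℚ[s]:
  -5s^4 - 15s^3 + 140s^2 + 180s - 720 = (-5s - 45)(s^3 - 6s^2 + 17s - 18) + (-45s^2 + 855s - 1530)
  s^3 - 6s^2 + 17s - 18 = (-(1/45)s - 13/45)(-45s^2 + 855s - 1530) + (230s - 460)
  -45s^2 + 855s - 1530 = (-(9/46)s + 153/46)(230s - 460) + (0)
Last nonzero remainder: 230s - 460. Dividing through by 230 gives the monic gcd s - 2.

-2 + s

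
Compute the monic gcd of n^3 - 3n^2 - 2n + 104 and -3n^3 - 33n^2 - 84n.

Euclidean algorithm in ℚ[n]:
  n^3 - 3n^2 - 2n + 104 = (-1/3)(-3n^3 - 33n^2 - 84n) + (-14n^2 - 30n + 104)
  -3n^3 - 33n^2 - 84n = ((3/14)n + 93/49)(-14n^2 - 30n + 104) + (-(2418/49)n - 9672/49)
  -14n^2 - 30n + 104 = ((343/1209)n - 49/93)(-(2418/49)n - 9672/49) + (0)
Last nonzero remainder: -(2418/49)n - 9672/49. Dividing through by -2418/49 gives the monic gcd n + 4.

n + 4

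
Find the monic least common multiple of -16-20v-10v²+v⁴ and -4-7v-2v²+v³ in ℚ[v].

-16-52v-66v²-40v³-9v⁴+2v⁵+v⁶

Repeated division with remainder:
  v⁴-10v²-20v-16 = (v+2)(v³-2v²-7v-4) + (v²-2v-8)
  v³-2v²-7v-4 = (v)(v²-2v-8) + (v-4)
  v²-2v-8 = (v+2)(v-4) + (0)
The last nonzero remainder v-4 is already monic.
Then lcm(f, g) = f·g / gcd(f, g); expanding and making the result monic gives the answer.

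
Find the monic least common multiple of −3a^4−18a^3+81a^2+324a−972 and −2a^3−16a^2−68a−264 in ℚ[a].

Apply the Euclidean algorithm:
  −3a^4−18a^3+81a^2+324a−972 = ((3/2)a−3)(−2a^3−16a^2−68a−264) + (135a^2+516a−1764)
  −2a^3−16a^2−68a−264 = (−(2/135)a−376/6075)(135a^2+516a−1764) + (−(125948/2025)a−251896/675)
  135a^2+516a−1764 = (−(273375/125948)a+297675/62974)(−(125948/2025)a−251896/675) + (0)
Last nonzero remainder: −(125948/2025)a−251896/675. Dividing through by −125948/2025 gives the monic gcd a+6.
Then lcm(f, g) = f·g / gcd(f, g); expanding and making the result monic gives the answer.

a^6+8a^5+7a^4−30a^3−486a^2−1728a+7128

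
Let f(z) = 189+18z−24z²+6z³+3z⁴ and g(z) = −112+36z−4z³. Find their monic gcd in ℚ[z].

Repeated division with remainder:
  3z⁴+6z³−24z²+18z+189 = (−(3/4)z−3/2)(−4z³+36z−112) + (3z²−12z+21)
  −4z³+36z−112 = (−(4/3)z−16/3)(3z²−12z+21) + (0)
Last nonzero remainder: 3z²−12z+21. Dividing through by 3 gives the monic gcd z²−4z+7.

7−4z+z²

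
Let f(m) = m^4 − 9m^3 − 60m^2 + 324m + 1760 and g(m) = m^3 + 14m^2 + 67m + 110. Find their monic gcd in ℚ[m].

Repeated division with remainder:
  m^4 − 9m^3 − 60m^2 + 324m + 1760 = (m − 23)(m^3 + 14m^2 + 67m + 110) + (195m^2 + 1755m + 4290)
  m^3 + 14m^2 + 67m + 110 = ((1/195)m + 1/39)(195m^2 + 1755m + 4290) + (0)
Last nonzero remainder: 195m^2 + 1755m + 4290. Dividing through by 195 gives the monic gcd m^2 + 9m + 22.

m^2 + 9m + 22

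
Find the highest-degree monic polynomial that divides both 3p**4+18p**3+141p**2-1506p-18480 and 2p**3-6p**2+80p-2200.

p**2+7p+110

Repeated division with remainder:
  3p**4+18p**3+141p**2-1506p-18480 = ((3/2)p+27/2)(2p**3-6p**2+80p-2200) + (102p**2+714p+11220)
  2p**3-6p**2+80p-2200 = ((1/51)p-10/51)(102p**2+714p+11220) + (0)
Last nonzero remainder: 102p**2+714p+11220. Dividing through by 102 gives the monic gcd p**2+7p+110.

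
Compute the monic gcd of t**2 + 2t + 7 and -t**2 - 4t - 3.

Euclidean algorithm in ℚ[t]:
  t**2 + 2t + 7 = (-1)(-t**2 - 4t - 3) + (-2t + 4)
  -t**2 - 4t - 3 = ((1/2)t + 3)(-2t + 4) + (-15)
  -2t + 4 = ((2/15)t - 4/15)(-15) + (0)
The last nonzero remainder is the constant -15, so the polynomials are coprime and gcd = 1.

1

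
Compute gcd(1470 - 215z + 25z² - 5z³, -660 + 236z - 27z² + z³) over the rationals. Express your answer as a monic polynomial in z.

-6 + z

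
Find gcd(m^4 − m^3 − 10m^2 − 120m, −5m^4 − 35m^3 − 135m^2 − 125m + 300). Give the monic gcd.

m^2 + 5m + 20

By polynomial division,
  m^4 − m^3 − 10m^2 − 120m = (−1/5)(−5m^4 − 35m^3 − 135m^2 − 125m + 300) + (−8m^3 − 37m^2 − 145m + 60)
  −5m^4 − 35m^3 − 135m^2 − 125m + 300 = ((5/8)m + 95/64)(−8m^3 − 37m^2 − 145m + 60) + ((675/64)m^2 + (3375/64)m + 3375/16)
  −8m^3 − 37m^2 − 145m + 60 = (−(512/675)m + 64/225)((675/64)m^2 + (3375/64)m + 3375/16) + (0)
Last nonzero remainder: (675/64)m^2 + (3375/64)m + 3375/16. Dividing through by 675/64 gives the monic gcd m^2 + 5m + 20.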